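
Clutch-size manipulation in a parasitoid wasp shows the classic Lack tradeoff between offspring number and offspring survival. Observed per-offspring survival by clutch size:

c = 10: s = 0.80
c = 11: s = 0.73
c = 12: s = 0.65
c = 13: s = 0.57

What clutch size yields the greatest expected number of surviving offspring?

Expected surviving offspring = c × s(c):
  c=10: 10 × 0.80 = 8.000
  c=11: 11 × 0.73 = 8.030
  c=12: 12 × 0.65 = 7.800
  c=13: 13 × 0.57 = 7.410
Maximum at c = 11 (8.030 surviving offspring).

11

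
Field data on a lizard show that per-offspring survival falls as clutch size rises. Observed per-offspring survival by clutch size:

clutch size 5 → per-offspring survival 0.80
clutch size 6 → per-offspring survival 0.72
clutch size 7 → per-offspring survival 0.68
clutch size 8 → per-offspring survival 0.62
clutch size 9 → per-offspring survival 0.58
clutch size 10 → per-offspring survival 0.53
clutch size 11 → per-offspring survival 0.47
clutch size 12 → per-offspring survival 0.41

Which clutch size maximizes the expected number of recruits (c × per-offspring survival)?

Expected recruits = c × s(c):
  c=5: 5 × 0.80 = 4.000
  c=6: 6 × 0.72 = 4.320
  c=7: 7 × 0.68 = 4.760
  c=8: 8 × 0.62 = 4.960
  c=9: 9 × 0.58 = 5.220
  c=10: 10 × 0.53 = 5.300
  c=11: 11 × 0.47 = 5.170
  c=12: 12 × 0.41 = 4.920
Maximum at c = 10 (5.300 recruits).

10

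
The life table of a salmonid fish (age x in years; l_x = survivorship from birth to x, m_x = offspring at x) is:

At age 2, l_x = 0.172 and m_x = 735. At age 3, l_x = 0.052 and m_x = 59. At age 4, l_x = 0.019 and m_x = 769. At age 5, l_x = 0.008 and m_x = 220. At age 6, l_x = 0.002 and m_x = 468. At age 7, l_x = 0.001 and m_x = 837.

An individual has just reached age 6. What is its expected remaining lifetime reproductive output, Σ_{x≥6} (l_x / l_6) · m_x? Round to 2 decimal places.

886.50

l_6 = 0.002. Conditional survival from age 6 to x is l_x / l_6.
  x=6: (0.002/0.002) × 468 = 468.0000
  x=7: (0.001/0.002) × 837 = 418.5000
Sum = 468.0000 + 418.5000 = 886.5000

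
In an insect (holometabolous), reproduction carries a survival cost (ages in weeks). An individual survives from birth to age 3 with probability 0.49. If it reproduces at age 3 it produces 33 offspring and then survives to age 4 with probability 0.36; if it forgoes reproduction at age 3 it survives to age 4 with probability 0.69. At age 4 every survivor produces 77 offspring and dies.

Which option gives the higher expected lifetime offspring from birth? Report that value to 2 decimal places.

breed at age 3: R₀ = 0.49 × (33 + 0.36 × 77) = 0.49 × 60.7200 = 29.7528
delay to age 4: R₀ = 0.49 × (0.69 × 77) = 0.49 × 53.1300 = 26.0337
Higher: breed at age 3 (29.7528).

29.75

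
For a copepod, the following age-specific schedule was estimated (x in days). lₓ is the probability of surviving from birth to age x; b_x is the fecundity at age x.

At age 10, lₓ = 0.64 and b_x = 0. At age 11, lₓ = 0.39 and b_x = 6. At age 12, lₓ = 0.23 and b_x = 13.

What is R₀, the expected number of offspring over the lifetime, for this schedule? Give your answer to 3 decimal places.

R₀ = Σ lₓ b_x:
  age 10: 0.64 × 0 = 0.0000
  age 11: 0.39 × 6 = 2.3400
  age 12: 0.23 × 13 = 2.9900
R₀ = 0.0000 + 2.3400 + 2.9900 = 5.3300

5.330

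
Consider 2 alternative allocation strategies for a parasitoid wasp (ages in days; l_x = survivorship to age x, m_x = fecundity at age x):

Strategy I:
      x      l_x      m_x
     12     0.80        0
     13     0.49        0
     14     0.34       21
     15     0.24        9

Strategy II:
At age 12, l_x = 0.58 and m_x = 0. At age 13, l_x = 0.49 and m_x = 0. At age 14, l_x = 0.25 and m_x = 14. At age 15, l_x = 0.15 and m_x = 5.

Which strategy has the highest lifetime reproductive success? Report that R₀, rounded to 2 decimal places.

Strategy I: R₀ = 0.80×0 + 0.49×0 + 0.34×21 + 0.24×9 = 9.3000
Strategy II: R₀ = 0.58×0 + 0.49×0 + 0.25×14 + 0.15×5 = 4.2500
Highest R₀: strategy I with 9.3000.

9.30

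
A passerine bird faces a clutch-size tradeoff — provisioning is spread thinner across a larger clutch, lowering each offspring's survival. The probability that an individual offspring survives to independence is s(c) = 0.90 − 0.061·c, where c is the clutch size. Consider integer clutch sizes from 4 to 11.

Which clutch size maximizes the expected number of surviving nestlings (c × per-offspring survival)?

Expected surviving nestlings = c × s(c):
  c=4: 4 × 0.656 = 2.624
  c=5: 5 × 0.595 = 2.975
  c=6: 6 × 0.534 = 3.204
  c=7: 7 × 0.473 = 3.311
  c=8: 8 × 0.412 = 3.296
  c=9: 9 × 0.351 = 3.159
  c=10: 10 × 0.290 = 2.900
  c=11: 11 × 0.229 = 2.519
Maximum at c = 7 (3.311 surviving nestlings).

7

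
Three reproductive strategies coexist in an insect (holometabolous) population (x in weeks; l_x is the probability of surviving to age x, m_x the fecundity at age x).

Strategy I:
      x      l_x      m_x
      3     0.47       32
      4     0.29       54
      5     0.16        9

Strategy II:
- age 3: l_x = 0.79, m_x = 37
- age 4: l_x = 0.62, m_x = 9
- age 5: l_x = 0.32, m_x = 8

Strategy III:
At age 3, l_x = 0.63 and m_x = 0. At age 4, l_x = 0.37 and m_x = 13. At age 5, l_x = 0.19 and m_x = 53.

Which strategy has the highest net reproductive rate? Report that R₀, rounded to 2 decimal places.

Strategy I: R₀ = 0.47×32 + 0.29×54 + 0.16×9 = 32.1400
Strategy II: R₀ = 0.79×37 + 0.62×9 + 0.32×8 = 37.3700
Strategy III: R₀ = 0.63×0 + 0.37×13 + 0.19×53 = 14.8800
Highest R₀: strategy II with 37.3700.

37.37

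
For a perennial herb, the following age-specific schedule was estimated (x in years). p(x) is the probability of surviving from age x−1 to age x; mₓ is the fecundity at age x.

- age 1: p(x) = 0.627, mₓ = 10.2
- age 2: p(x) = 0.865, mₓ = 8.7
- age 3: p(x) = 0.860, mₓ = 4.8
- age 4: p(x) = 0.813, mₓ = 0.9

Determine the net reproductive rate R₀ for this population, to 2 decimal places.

Survivorship from birth: l_x = p_1·p_2·…·p_x.
  l_1 = 0.62700
  l_2 = 0.54236
  l_3 = 0.46643
  l_4 = 0.37920
R₀ = Σ l_x mₓ:
  age 1: 0.62700 × 10.2 = 6.3954
  age 2: 0.54236 × 8.7 = 4.7185
  age 3: 0.46643 × 4.8 = 2.2389
  age 4: 0.37920 × 0.9 = 0.3413
R₀ = 6.3954 + 4.7185 + 2.2389 + 0.3413 = 13.6941

13.69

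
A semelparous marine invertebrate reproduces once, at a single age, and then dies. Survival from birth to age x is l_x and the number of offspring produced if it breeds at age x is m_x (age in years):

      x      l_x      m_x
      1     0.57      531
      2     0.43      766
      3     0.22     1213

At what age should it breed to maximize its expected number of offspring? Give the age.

Expected offspring if breeding at age x = l_x × m_x:
  age 1: 0.57 × 531 = 302.670
  age 2: 0.43 × 766 = 329.380
  age 3: 0.22 × 1213 = 266.860
Maximum at age 2 (329.380).

2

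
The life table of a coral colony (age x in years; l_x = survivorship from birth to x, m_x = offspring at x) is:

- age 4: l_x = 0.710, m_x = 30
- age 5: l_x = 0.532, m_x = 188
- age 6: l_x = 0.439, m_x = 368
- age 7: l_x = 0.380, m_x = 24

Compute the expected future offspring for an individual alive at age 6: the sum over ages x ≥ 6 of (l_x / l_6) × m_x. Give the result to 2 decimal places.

388.77

l_6 = 0.439. Conditional survival from age 6 to x is l_x / l_6.
  x=6: (0.439/0.439) × 368 = 368.0000
  x=7: (0.380/0.439) × 24 = 20.7745
Sum = 368.0000 + 20.7745 = 388.7745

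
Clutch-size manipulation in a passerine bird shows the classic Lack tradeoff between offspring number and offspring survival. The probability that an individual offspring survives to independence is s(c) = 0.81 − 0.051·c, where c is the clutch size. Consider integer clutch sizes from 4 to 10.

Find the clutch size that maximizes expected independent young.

8

Expected independent young = c × s(c):
  c=4: 4 × 0.606 = 2.424
  c=5: 5 × 0.555 = 2.775
  c=6: 6 × 0.504 = 3.024
  c=7: 7 × 0.453 = 3.171
  c=8: 8 × 0.402 = 3.216
  c=9: 9 × 0.351 = 3.159
  c=10: 10 × 0.300 = 3.000
Maximum at c = 8 (3.216 independent young).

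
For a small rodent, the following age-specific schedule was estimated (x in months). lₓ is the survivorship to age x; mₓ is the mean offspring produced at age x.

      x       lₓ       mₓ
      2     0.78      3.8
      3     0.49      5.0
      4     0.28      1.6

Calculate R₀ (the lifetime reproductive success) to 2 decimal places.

5.86

R₀ = Σ lₓ mₓ:
  age 2: 0.78 × 3.8 = 2.9640
  age 3: 0.49 × 5.0 = 2.4500
  age 4: 0.28 × 1.6 = 0.4480
R₀ = 2.9640 + 2.4500 + 0.4480 = 5.8620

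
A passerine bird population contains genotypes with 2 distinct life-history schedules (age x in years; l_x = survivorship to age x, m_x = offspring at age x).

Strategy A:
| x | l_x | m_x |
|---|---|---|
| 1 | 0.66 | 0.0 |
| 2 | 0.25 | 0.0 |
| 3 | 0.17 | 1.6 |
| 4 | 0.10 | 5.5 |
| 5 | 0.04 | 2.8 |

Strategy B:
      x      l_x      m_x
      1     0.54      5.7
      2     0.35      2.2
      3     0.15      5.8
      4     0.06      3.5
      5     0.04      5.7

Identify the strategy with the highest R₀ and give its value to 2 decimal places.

5.16

Strategy A: R₀ = 0.66×0.0 + 0.25×0.0 + 0.17×1.6 + 0.10×5.5 + 0.04×2.8 = 0.9340
Strategy B: R₀ = 0.54×5.7 + 0.35×2.2 + 0.15×5.8 + 0.06×3.5 + 0.04×5.7 = 5.1560
Highest R₀: strategy B with 5.1560.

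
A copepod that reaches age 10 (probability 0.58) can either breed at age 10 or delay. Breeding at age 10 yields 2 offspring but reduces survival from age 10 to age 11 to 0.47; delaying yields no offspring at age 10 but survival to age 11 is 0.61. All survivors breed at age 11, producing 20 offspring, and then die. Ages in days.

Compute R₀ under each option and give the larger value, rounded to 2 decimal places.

breed at age 10: R₀ = 0.58 × (2 + 0.47 × 20) = 0.58 × 11.4000 = 6.6120
delay to age 11: R₀ = 0.58 × (0.61 × 20) = 0.58 × 12.2000 = 7.0760
Higher: delay to age 11 (7.0760).

7.08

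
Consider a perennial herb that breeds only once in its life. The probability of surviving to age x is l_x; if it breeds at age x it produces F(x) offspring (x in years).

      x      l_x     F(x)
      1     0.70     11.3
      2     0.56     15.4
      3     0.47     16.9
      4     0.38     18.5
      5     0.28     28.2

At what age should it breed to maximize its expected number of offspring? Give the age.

2

Expected offspring if breeding at age x = l_x × F(x):
  age 1: 0.70 × 11.3 = 7.910
  age 2: 0.56 × 15.4 = 8.624
  age 3: 0.47 × 16.9 = 7.943
  age 4: 0.38 × 18.5 = 7.030
  age 5: 0.28 × 28.2 = 7.896
Maximum at age 2 (8.624).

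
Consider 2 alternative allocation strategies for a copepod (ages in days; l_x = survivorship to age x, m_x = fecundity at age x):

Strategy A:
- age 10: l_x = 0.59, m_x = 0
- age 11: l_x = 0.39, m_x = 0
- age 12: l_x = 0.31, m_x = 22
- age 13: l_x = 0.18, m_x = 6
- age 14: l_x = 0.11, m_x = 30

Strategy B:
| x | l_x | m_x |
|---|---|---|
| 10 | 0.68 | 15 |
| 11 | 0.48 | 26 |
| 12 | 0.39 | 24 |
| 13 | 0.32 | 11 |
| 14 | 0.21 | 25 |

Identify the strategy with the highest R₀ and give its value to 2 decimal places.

Strategy A: R₀ = 0.59×0 + 0.39×0 + 0.31×22 + 0.18×6 + 0.11×30 = 11.2000
Strategy B: R₀ = 0.68×15 + 0.48×26 + 0.39×24 + 0.32×11 + 0.21×25 = 40.8100
Highest R₀: strategy B with 40.8100.

40.81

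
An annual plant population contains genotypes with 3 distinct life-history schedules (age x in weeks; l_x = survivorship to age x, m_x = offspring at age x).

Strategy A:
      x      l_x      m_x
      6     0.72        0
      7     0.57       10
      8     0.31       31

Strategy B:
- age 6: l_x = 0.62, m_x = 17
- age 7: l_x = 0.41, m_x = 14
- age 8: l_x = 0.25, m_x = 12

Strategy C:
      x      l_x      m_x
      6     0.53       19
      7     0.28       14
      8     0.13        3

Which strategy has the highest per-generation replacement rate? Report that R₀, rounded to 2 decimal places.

Strategy A: R₀ = 0.72×0 + 0.57×10 + 0.31×31 = 15.3100
Strategy B: R₀ = 0.62×17 + 0.41×14 + 0.25×12 = 19.2800
Strategy C: R₀ = 0.53×19 + 0.28×14 + 0.13×3 = 14.3800
Highest R₀: strategy B with 19.2800.

19.28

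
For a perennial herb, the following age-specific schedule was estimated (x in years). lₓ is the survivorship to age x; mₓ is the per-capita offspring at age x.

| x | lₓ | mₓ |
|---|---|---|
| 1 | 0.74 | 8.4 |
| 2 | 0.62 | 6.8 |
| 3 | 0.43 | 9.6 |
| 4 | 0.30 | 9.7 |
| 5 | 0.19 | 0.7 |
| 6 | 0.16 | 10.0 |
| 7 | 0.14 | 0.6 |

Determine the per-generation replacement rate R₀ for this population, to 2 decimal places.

R₀ = Σ lₓ mₓ:
  age 1: 0.74 × 8.4 = 6.2160
  age 2: 0.62 × 6.8 = 4.2160
  age 3: 0.43 × 9.6 = 4.1280
  age 4: 0.30 × 9.7 = 2.9100
  age 5: 0.19 × 0.7 = 0.1330
  age 6: 0.16 × 10.0 = 1.6000
  age 7: 0.14 × 0.6 = 0.0840
R₀ = 6.2160 + 4.2160 + 4.1280 + 2.9100 + 0.1330 + 1.6000 + 0.0840 = 19.2870

19.29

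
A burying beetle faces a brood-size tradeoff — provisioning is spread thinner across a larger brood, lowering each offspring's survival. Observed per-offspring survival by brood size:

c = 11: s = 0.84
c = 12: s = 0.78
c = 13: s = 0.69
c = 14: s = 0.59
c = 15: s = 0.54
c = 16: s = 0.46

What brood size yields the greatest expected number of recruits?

Expected recruits = c × s(c):
  c=11: 11 × 0.84 = 9.240
  c=12: 12 × 0.78 = 9.360
  c=13: 13 × 0.69 = 8.970
  c=14: 14 × 0.59 = 8.260
  c=15: 15 × 0.54 = 8.100
  c=16: 16 × 0.46 = 7.360
Maximum at c = 12 (9.360 recruits).

12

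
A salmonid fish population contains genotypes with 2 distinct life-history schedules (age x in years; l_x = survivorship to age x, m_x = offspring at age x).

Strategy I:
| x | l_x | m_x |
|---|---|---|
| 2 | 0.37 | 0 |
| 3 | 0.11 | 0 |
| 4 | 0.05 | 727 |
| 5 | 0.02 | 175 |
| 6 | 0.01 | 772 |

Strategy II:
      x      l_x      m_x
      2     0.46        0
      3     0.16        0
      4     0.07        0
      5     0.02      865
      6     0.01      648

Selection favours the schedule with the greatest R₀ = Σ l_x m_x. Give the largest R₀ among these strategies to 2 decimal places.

47.57

Strategy I: R₀ = 0.37×0 + 0.11×0 + 0.05×727 + 0.02×175 + 0.01×772 = 47.5700
Strategy II: R₀ = 0.46×0 + 0.16×0 + 0.07×0 + 0.02×865 + 0.01×648 = 23.7800
Highest R₀: strategy I with 47.5700.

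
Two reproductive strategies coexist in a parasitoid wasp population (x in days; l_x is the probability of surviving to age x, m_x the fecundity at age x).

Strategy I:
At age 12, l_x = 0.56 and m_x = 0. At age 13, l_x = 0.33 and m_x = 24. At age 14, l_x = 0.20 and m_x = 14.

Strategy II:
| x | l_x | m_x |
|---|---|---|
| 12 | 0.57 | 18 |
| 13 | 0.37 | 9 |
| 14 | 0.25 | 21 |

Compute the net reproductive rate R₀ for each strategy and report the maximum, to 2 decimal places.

Strategy I: R₀ = 0.56×0 + 0.33×24 + 0.20×14 = 10.7200
Strategy II: R₀ = 0.57×18 + 0.37×9 + 0.25×21 = 18.8400
Highest R₀: strategy II with 18.8400.

18.84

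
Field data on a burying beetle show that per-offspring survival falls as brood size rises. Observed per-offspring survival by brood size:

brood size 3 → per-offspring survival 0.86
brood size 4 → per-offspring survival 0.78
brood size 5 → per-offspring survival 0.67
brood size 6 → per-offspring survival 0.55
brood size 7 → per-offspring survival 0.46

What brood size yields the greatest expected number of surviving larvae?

5

Expected surviving larvae = c × s(c):
  c=3: 3 × 0.86 = 2.580
  c=4: 4 × 0.78 = 3.120
  c=5: 5 × 0.67 = 3.350
  c=6: 6 × 0.55 = 3.300
  c=7: 7 × 0.46 = 3.220
Maximum at c = 5 (3.350 surviving larvae).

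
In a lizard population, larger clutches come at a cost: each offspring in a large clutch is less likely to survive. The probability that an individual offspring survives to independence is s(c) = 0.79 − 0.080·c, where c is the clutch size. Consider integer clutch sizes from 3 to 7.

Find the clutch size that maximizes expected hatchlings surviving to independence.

5

Expected hatchlings surviving to independence = c × s(c):
  c=3: 3 × 0.550 = 1.650
  c=4: 4 × 0.470 = 1.880
  c=5: 5 × 0.390 = 1.950
  c=6: 6 × 0.310 = 1.860
  c=7: 7 × 0.230 = 1.610
Maximum at c = 5 (1.950 hatchlings surviving to independence).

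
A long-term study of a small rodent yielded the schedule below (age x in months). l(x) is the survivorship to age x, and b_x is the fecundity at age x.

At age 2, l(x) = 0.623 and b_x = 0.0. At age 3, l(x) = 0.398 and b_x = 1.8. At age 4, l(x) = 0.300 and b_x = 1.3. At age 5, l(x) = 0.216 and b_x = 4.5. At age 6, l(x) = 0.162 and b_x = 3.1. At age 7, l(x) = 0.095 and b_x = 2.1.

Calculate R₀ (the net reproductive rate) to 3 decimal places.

R₀ = Σ l(x) b_x:
  age 2: 0.623 × 0.0 = 0.0000
  age 3: 0.398 × 1.8 = 0.7164
  age 4: 0.300 × 1.3 = 0.3900
  age 5: 0.216 × 4.5 = 0.9720
  age 6: 0.162 × 3.1 = 0.5022
  age 7: 0.095 × 2.1 = 0.1995
R₀ = 0.0000 + 0.7164 + 0.3900 + 0.9720 + 0.5022 + 0.1995 = 2.7801

2.780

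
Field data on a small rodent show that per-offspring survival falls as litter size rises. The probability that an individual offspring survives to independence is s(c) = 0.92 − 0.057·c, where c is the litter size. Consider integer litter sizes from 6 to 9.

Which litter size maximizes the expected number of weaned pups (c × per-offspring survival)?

8

Expected weaned pups = c × s(c):
  c=6: 6 × 0.578 = 3.468
  c=7: 7 × 0.521 = 3.647
  c=8: 8 × 0.464 = 3.712
  c=9: 9 × 0.407 = 3.663
Maximum at c = 8 (3.712 weaned pups).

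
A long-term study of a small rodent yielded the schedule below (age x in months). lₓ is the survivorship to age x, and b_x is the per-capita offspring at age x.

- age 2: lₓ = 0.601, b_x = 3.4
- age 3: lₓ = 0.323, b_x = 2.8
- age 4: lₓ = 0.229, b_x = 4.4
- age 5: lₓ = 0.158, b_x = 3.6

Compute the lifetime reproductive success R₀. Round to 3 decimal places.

4.524

R₀ = Σ lₓ b_x:
  age 2: 0.601 × 3.4 = 2.0434
  age 3: 0.323 × 2.8 = 0.9044
  age 4: 0.229 × 4.4 = 1.0076
  age 5: 0.158 × 3.6 = 0.5688
R₀ = 2.0434 + 0.9044 + 1.0076 + 0.5688 = 4.5242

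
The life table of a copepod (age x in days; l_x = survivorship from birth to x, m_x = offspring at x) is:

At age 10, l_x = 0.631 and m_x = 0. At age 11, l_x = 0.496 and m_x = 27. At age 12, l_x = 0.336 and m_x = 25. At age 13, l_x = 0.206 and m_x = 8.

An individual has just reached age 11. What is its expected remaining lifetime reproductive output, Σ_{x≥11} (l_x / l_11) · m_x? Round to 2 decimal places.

l_11 = 0.496. Conditional survival from age 11 to x is l_x / l_11.
  x=11: (0.496/0.496) × 27 = 27.0000
  x=12: (0.336/0.496) × 25 = 16.9355
  x=13: (0.206/0.496) × 8 = 3.3226
Sum = 27.0000 + 16.9355 + 3.3226 = 47.2581

47.26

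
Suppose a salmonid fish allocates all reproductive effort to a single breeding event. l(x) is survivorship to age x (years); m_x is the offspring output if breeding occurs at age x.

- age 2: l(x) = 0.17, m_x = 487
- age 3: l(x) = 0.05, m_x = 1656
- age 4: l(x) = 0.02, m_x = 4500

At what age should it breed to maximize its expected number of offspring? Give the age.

4

Expected offspring if breeding at age x = l(x) × m_x:
  age 2: 0.17 × 487 = 82.790
  age 3: 0.05 × 1656 = 82.800
  age 4: 0.02 × 4500 = 90.000
Maximum at age 4 (90.000).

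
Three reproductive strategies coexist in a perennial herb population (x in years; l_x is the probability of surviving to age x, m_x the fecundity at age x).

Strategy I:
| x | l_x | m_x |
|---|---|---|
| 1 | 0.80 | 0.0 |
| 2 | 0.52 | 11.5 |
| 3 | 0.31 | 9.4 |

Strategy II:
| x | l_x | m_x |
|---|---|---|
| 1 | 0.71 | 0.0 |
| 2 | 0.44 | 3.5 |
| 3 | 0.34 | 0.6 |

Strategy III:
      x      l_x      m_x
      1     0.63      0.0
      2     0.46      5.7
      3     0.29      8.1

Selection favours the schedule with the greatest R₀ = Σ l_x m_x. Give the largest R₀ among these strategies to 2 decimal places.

8.89

Strategy I: R₀ = 0.80×0.0 + 0.52×11.5 + 0.31×9.4 = 8.8940
Strategy II: R₀ = 0.71×0.0 + 0.44×3.5 + 0.34×0.6 = 1.7440
Strategy III: R₀ = 0.63×0.0 + 0.46×5.7 + 0.29×8.1 = 4.9710
Highest R₀: strategy I with 8.8940.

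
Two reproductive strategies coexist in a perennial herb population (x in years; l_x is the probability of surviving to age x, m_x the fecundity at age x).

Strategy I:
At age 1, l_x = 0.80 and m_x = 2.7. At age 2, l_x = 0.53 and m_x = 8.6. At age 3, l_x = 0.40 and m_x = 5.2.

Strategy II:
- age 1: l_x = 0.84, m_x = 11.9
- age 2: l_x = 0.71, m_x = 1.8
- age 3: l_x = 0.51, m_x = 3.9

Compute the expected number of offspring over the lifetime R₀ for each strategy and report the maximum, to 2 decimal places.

13.26

Strategy I: R₀ = 0.80×2.7 + 0.53×8.6 + 0.40×5.2 = 8.7980
Strategy II: R₀ = 0.84×11.9 + 0.71×1.8 + 0.51×3.9 = 13.2630
Highest R₀: strategy II with 13.2630.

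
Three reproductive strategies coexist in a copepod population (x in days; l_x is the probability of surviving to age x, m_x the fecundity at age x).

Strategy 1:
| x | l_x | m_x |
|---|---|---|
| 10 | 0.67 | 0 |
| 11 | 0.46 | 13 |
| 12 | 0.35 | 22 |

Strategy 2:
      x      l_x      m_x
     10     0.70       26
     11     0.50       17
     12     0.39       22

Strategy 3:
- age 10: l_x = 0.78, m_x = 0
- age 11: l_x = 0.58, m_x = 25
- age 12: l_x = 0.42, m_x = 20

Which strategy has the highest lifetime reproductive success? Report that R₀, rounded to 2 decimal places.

Strategy 1: R₀ = 0.67×0 + 0.46×13 + 0.35×22 = 13.6800
Strategy 2: R₀ = 0.70×26 + 0.50×17 + 0.39×22 = 35.2800
Strategy 3: R₀ = 0.78×0 + 0.58×25 + 0.42×20 = 22.9000
Highest R₀: strategy 2 with 35.2800.

35.28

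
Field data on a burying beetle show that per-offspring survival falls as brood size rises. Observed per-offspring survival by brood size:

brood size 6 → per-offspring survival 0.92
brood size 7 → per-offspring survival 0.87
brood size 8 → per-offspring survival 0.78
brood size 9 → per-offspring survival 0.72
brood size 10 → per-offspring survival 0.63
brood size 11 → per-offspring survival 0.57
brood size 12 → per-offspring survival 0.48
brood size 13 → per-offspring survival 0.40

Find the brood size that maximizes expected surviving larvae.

Expected surviving larvae = c × s(c):
  c=6: 6 × 0.92 = 5.520
  c=7: 7 × 0.87 = 6.090
  c=8: 8 × 0.78 = 6.240
  c=9: 9 × 0.72 = 6.480
  c=10: 10 × 0.63 = 6.300
  c=11: 11 × 0.57 = 6.270
  c=12: 12 × 0.48 = 5.760
  c=13: 13 × 0.40 = 5.200
Maximum at c = 9 (6.480 surviving larvae).

9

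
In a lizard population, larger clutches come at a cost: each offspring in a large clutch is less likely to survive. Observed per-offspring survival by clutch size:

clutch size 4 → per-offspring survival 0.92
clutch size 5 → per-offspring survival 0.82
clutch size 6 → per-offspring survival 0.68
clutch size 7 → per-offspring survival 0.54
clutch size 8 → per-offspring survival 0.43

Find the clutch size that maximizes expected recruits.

Expected recruits = c × s(c):
  c=4: 4 × 0.92 = 3.680
  c=5: 5 × 0.82 = 4.100
  c=6: 6 × 0.68 = 4.080
  c=7: 7 × 0.54 = 3.780
  c=8: 8 × 0.43 = 3.440
Maximum at c = 5 (4.100 recruits).

5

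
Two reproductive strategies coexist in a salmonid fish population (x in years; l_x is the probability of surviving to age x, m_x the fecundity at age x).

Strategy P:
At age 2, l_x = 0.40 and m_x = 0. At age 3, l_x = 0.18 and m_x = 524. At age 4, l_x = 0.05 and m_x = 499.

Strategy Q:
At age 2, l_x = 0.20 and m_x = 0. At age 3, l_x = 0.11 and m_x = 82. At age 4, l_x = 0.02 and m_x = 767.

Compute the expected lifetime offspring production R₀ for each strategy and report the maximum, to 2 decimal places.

Strategy P: R₀ = 0.40×0 + 0.18×524 + 0.05×499 = 119.2700
Strategy Q: R₀ = 0.20×0 + 0.11×82 + 0.02×767 = 24.3600
Highest R₀: strategy P with 119.2700.

119.27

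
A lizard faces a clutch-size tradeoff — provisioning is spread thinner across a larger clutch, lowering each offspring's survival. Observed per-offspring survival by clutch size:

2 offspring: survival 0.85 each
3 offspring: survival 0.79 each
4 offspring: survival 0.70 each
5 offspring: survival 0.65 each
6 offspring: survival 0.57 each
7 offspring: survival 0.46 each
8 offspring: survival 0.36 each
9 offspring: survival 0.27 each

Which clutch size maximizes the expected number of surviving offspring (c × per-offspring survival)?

6

Expected surviving offspring = c × s(c):
  c=2: 2 × 0.85 = 1.700
  c=3: 3 × 0.79 = 2.370
  c=4: 4 × 0.70 = 2.800
  c=5: 5 × 0.65 = 3.250
  c=6: 6 × 0.57 = 3.420
  c=7: 7 × 0.46 = 3.220
  c=8: 8 × 0.36 = 2.880
  c=9: 9 × 0.27 = 2.430
Maximum at c = 6 (3.420 surviving offspring).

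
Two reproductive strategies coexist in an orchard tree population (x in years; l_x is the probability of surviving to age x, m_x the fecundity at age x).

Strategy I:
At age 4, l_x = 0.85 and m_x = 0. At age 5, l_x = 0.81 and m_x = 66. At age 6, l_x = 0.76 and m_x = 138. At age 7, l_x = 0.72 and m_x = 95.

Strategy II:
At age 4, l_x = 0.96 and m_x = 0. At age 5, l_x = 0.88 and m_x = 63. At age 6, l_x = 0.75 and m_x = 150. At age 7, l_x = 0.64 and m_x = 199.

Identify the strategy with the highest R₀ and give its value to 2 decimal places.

Strategy I: R₀ = 0.85×0 + 0.81×66 + 0.76×138 + 0.72×95 = 226.7400
Strategy II: R₀ = 0.96×0 + 0.88×63 + 0.75×150 + 0.64×199 = 295.3000
Highest R₀: strategy II with 295.3000.

295.30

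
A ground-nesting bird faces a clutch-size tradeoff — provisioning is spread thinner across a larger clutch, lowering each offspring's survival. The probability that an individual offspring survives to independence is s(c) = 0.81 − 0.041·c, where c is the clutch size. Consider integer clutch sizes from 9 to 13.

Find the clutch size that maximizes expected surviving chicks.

Expected surviving chicks = c × s(c):
  c=9: 9 × 0.441 = 3.969
  c=10: 10 × 0.400 = 4.000
  c=11: 11 × 0.359 = 3.949
  c=12: 12 × 0.318 = 3.816
  c=13: 13 × 0.277 = 3.601
Maximum at c = 10 (4.000 surviving chicks).

10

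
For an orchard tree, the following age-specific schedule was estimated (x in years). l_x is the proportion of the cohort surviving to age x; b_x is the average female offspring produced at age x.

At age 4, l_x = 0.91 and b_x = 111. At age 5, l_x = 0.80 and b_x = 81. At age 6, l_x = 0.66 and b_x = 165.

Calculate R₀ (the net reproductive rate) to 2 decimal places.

R₀ = Σ l_x b_x:
  age 4: 0.91 × 111 = 101.0100
  age 5: 0.80 × 81 = 64.8000
  age 6: 0.66 × 165 = 108.9000
R₀ = 101.0100 + 64.8000 + 108.9000 = 274.7100

274.71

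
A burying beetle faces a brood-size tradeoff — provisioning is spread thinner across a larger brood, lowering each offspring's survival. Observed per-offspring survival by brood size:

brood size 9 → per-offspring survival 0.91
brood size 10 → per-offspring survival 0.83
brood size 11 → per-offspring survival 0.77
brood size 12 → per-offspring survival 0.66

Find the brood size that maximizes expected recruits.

Expected recruits = c × s(c):
  c=9: 9 × 0.91 = 8.190
  c=10: 10 × 0.83 = 8.300
  c=11: 11 × 0.77 = 8.470
  c=12: 12 × 0.66 = 7.920
Maximum at c = 11 (8.470 recruits).

11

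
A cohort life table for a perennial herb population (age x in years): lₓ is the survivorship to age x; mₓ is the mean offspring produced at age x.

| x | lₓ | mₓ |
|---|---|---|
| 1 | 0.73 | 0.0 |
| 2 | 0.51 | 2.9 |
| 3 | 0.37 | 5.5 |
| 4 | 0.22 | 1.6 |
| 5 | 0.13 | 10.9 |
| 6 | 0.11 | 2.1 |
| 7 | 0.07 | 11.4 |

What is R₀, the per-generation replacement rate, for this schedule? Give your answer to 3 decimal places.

R₀ = Σ lₓ mₓ:
  age 1: 0.73 × 0.0 = 0.0000
  age 2: 0.51 × 2.9 = 1.4790
  age 3: 0.37 × 5.5 = 2.0350
  age 4: 0.22 × 1.6 = 0.3520
  age 5: 0.13 × 10.9 = 1.4170
  age 6: 0.11 × 2.1 = 0.2310
  age 7: 0.07 × 11.4 = 0.7980
R₀ = 0.0000 + 1.4790 + 2.0350 + 0.3520 + 1.4170 + 0.2310 + 0.7980 = 6.3120

6.312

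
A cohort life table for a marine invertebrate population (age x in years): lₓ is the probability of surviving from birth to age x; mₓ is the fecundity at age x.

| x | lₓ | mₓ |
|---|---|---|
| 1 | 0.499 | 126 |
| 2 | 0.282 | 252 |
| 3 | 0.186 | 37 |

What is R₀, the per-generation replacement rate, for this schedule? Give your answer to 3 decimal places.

140.820

R₀ = Σ lₓ mₓ:
  age 1: 0.499 × 126 = 62.8740
  age 2: 0.282 × 252 = 71.0640
  age 3: 0.186 × 37 = 6.8820
R₀ = 62.8740 + 71.0640 + 6.8820 = 140.8200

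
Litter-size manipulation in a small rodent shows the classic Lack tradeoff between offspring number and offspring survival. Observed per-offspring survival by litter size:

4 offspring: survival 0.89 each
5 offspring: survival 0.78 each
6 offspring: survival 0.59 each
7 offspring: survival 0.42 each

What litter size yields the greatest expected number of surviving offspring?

5

Expected surviving offspring = c × s(c):
  c=4: 4 × 0.89 = 3.560
  c=5: 5 × 0.78 = 3.900
  c=6: 6 × 0.59 = 3.540
  c=7: 7 × 0.42 = 2.940
Maximum at c = 5 (3.900 surviving offspring).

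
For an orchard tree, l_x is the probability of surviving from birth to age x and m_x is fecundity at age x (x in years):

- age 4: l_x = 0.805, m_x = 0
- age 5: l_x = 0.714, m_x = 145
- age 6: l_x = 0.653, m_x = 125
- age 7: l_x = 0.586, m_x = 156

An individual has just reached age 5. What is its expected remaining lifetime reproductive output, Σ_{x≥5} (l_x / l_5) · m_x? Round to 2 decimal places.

l_5 = 0.714. Conditional survival from age 5 to x is l_x / l_5.
  x=5: (0.714/0.714) × 145 = 145.0000
  x=6: (0.653/0.714) × 125 = 114.3207
  x=7: (0.586/0.714) × 156 = 128.0336
Sum = 145.0000 + 114.3207 + 128.0336 = 387.3543

387.35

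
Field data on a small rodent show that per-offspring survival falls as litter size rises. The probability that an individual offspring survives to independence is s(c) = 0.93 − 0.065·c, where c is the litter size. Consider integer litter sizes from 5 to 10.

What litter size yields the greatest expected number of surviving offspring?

7

Expected surviving offspring = c × s(c):
  c=5: 5 × 0.605 = 3.025
  c=6: 6 × 0.540 = 3.240
  c=7: 7 × 0.475 = 3.325
  c=8: 8 × 0.410 = 3.280
  c=9: 9 × 0.345 = 3.105
  c=10: 10 × 0.280 = 2.800
Maximum at c = 7 (3.325 surviving offspring).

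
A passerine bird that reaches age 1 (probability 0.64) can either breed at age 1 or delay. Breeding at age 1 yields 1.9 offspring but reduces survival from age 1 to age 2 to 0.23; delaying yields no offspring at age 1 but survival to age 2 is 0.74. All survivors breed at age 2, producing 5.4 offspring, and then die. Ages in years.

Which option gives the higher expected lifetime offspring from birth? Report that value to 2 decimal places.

breed at age 1: R₀ = 0.64 × (1.9 + 0.23 × 5.4) = 0.64 × 3.1420 = 2.0109
delay to age 2: R₀ = 0.64 × (0.74 × 5.4) = 0.64 × 3.9960 = 2.5574
Higher: delay to age 2 (2.5574).

2.56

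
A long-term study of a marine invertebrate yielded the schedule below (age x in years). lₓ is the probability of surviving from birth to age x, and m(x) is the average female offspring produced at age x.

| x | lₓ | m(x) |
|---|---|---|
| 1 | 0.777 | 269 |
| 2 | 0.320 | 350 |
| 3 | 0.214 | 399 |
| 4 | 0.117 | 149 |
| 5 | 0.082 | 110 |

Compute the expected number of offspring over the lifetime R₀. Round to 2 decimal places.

432.85

R₀ = Σ lₓ m(x):
  age 1: 0.777 × 269 = 209.0130
  age 2: 0.320 × 350 = 112.0000
  age 3: 0.214 × 399 = 85.3860
  age 4: 0.117 × 149 = 17.4330
  age 5: 0.082 × 110 = 9.0200
R₀ = 209.0130 + 112.0000 + 85.3860 + 17.4330 + 9.0200 = 432.8520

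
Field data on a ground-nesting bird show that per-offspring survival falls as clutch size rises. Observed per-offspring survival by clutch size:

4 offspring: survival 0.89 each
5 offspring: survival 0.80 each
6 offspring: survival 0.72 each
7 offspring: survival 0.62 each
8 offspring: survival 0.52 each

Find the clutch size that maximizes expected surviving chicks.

7

Expected surviving chicks = c × s(c):
  c=4: 4 × 0.89 = 3.560
  c=5: 5 × 0.80 = 4.000
  c=6: 6 × 0.72 = 4.320
  c=7: 7 × 0.62 = 4.340
  c=8: 8 × 0.52 = 4.160
Maximum at c = 7 (4.340 surviving chicks).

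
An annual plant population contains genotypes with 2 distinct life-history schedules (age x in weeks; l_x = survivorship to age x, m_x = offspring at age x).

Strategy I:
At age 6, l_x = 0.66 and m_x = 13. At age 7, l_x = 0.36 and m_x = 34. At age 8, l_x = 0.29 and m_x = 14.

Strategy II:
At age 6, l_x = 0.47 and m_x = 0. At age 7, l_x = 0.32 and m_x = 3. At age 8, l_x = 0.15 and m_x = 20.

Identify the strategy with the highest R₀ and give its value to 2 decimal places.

24.88

Strategy I: R₀ = 0.66×13 + 0.36×34 + 0.29×14 = 24.8800
Strategy II: R₀ = 0.47×0 + 0.32×3 + 0.15×20 = 3.9600
Highest R₀: strategy I with 24.8800.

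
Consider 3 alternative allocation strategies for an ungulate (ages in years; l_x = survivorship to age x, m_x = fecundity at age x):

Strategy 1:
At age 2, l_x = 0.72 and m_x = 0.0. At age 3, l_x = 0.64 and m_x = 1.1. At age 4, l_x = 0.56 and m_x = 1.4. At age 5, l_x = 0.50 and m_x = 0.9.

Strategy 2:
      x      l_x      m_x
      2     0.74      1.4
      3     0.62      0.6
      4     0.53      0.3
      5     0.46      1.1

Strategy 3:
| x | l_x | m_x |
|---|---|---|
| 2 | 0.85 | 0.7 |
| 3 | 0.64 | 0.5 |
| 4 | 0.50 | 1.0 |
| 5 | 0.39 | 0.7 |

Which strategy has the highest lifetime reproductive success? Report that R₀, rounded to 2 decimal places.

Strategy 1: R₀ = 0.72×0.0 + 0.64×1.1 + 0.56×1.4 + 0.50×0.9 = 1.9380
Strategy 2: R₀ = 0.74×1.4 + 0.62×0.6 + 0.53×0.3 + 0.46×1.1 = 2.0730
Strategy 3: R₀ = 0.85×0.7 + 0.64×0.5 + 0.50×1.0 + 0.39×0.7 = 1.6880
Highest R₀: strategy 2 with 2.0730.

2.07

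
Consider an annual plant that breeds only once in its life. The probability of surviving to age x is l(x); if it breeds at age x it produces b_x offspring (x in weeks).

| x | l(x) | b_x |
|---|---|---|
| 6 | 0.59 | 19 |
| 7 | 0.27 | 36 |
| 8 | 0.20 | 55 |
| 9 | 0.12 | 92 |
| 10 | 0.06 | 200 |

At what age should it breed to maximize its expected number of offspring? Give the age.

Expected offspring if breeding at age x = l(x) × b_x:
  age 6: 0.59 × 19 = 11.210
  age 7: 0.27 × 36 = 9.720
  age 8: 0.20 × 55 = 11.000
  age 9: 0.12 × 92 = 11.040
  age 10: 0.06 × 200 = 12.000
Maximum at age 10 (12.000).

10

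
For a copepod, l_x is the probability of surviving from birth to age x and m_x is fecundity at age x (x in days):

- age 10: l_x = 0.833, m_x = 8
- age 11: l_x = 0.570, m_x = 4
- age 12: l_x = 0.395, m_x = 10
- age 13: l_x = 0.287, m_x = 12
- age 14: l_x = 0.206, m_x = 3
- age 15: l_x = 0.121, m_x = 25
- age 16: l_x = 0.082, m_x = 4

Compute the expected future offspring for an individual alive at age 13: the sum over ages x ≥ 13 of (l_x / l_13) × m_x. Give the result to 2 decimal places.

l_13 = 0.287. Conditional survival from age 13 to x is l_x / l_13.
  x=13: (0.287/0.287) × 12 = 12.0000
  x=14: (0.206/0.287) × 3 = 2.1533
  x=15: (0.121/0.287) × 25 = 10.5401
  x=16: (0.082/0.287) × 4 = 1.1429
Sum = 12.0000 + 2.1533 + 10.5401 + 1.1429 = 25.8362

25.84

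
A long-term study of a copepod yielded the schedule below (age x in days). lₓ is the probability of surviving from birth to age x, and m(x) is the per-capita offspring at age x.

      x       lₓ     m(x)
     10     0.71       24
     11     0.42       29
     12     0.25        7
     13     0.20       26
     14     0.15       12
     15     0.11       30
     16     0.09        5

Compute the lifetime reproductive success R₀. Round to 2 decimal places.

R₀ = Σ lₓ m(x):
  age 10: 0.71 × 24 = 17.0400
  age 11: 0.42 × 29 = 12.1800
  age 12: 0.25 × 7 = 1.7500
  age 13: 0.20 × 26 = 5.2000
  age 14: 0.15 × 12 = 1.8000
  age 15: 0.11 × 30 = 3.3000
  age 16: 0.09 × 5 = 0.4500
R₀ = 17.0400 + 12.1800 + 1.7500 + 5.2000 + 1.8000 + 3.3000 + 0.4500 = 41.7200

41.72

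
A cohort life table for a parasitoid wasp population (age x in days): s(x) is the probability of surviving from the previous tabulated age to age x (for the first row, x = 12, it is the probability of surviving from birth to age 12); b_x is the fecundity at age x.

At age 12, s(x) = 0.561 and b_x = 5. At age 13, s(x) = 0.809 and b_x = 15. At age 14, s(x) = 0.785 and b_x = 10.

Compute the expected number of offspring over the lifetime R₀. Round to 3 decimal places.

13.175

Survivorship from birth: l_x = s_12·s_13·…·s_x.
  l_12 = 0.56100
  l_13 = 0.45385
  l_14 = 0.35627
R₀ = Σ l_x b_x:
  age 12: 0.56100 × 5 = 2.8050
  age 13: 0.45385 × 15 = 6.8077
  age 14: 0.35627 × 10 = 3.5627
R₀ = 2.8050 + 6.8077 + 3.5627 = 13.1754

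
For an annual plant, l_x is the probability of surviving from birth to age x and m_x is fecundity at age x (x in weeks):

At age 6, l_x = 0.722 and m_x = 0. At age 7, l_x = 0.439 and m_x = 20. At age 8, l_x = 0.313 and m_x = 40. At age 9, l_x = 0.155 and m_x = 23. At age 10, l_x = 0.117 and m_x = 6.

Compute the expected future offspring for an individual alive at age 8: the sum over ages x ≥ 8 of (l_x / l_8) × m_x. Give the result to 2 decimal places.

53.63

l_8 = 0.313. Conditional survival from age 8 to x is l_x / l_8.
  x=8: (0.313/0.313) × 40 = 40.0000
  x=9: (0.155/0.313) × 23 = 11.3898
  x=10: (0.117/0.313) × 6 = 2.2428
Sum = 40.0000 + 11.3898 + 2.2428 = 53.6326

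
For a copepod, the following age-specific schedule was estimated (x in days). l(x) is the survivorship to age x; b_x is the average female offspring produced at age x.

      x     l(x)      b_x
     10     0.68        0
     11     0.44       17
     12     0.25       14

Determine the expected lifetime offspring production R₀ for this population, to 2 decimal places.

10.98

R₀ = Σ l(x) b_x:
  age 10: 0.68 × 0 = 0.0000
  age 11: 0.44 × 17 = 7.4800
  age 12: 0.25 × 14 = 3.5000
R₀ = 0.0000 + 7.4800 + 3.5000 = 10.9800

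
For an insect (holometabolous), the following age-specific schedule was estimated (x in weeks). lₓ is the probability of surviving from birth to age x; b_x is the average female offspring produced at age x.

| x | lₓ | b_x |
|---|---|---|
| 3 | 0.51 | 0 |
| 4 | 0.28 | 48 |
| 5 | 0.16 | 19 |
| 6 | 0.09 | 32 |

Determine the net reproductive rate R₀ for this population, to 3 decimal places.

19.360

R₀ = Σ lₓ b_x:
  age 3: 0.51 × 0 = 0.0000
  age 4: 0.28 × 48 = 13.4400
  age 5: 0.16 × 19 = 3.0400
  age 6: 0.09 × 32 = 2.8800
R₀ = 0.0000 + 13.4400 + 3.0400 + 2.8800 = 19.3600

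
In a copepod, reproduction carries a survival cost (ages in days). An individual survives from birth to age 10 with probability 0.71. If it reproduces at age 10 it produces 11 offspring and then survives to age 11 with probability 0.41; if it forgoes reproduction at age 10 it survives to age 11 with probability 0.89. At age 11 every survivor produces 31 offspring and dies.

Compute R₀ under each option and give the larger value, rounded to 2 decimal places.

19.59

breed at age 10: R₀ = 0.71 × (11 + 0.41 × 31) = 0.71 × 23.7100 = 16.8341
delay to age 11: R₀ = 0.71 × (0.89 × 31) = 0.71 × 27.5900 = 19.5889
Higher: delay to age 11 (19.5889).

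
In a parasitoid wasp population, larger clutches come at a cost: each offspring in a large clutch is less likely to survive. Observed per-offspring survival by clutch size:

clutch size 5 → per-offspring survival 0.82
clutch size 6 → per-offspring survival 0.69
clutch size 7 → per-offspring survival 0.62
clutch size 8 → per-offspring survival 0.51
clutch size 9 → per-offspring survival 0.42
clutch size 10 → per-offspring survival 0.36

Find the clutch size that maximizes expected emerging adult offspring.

7

Expected emerging adult offspring = c × s(c):
  c=5: 5 × 0.82 = 4.100
  c=6: 6 × 0.69 = 4.140
  c=7: 7 × 0.62 = 4.340
  c=8: 8 × 0.51 = 4.080
  c=9: 9 × 0.42 = 3.780
  c=10: 10 × 0.36 = 3.600
Maximum at c = 7 (4.340 emerging adult offspring).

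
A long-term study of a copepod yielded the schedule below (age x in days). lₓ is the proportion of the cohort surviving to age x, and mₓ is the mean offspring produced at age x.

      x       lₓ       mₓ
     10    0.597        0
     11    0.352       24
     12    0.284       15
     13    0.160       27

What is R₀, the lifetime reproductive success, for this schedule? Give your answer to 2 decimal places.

17.03

R₀ = Σ lₓ mₓ:
  age 10: 0.597 × 0 = 0.0000
  age 11: 0.352 × 24 = 8.4480
  age 12: 0.284 × 15 = 4.2600
  age 13: 0.160 × 27 = 4.3200
R₀ = 0.0000 + 8.4480 + 4.2600 + 4.3200 = 17.0280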